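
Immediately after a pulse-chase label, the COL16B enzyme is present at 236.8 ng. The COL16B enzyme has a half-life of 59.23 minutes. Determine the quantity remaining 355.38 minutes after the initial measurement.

Elapsed time is 6 half-lives (355.38/59.23).
Each half-life halves the amount: 236.8 × (1/2)^6 = 236.8/64 = 3.7 ng.

3.7 ng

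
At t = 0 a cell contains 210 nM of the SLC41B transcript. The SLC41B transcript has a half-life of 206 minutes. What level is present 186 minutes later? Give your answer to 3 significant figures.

Number of half-lives: n = 186/206 ≈ 0.90291.
Remaining = 210 × (1/2)^0.90291 = 210 × 0.53481 ≈ 112.31 nM.

112 nM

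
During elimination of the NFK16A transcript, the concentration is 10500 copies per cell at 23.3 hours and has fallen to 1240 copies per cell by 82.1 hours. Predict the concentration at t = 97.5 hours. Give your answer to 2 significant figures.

Over Δt = 82.1 − 23.3 = 58.8 hours, the level fell by a factor of 10500/1240 ≈ 8.4677.
n = log₂(8.4677) ≈ 3.082 half-lives, so t½ = 58.8/3.082 ≈ 19.079 hours.
From t = 82.1 to t = 97.5: 1240 × (1/2)^((97.5−82.1)/19.079) ≈ 708.66 copies per cell.

710 copies per cell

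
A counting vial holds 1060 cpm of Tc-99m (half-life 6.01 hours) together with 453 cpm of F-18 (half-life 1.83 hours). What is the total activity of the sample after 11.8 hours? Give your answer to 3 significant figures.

Tc-99m: 1060 × (1/2)^(11.8/6.01) = 1060 × (1/2)^1.9634 ≈ 271.81 cpm.
F-18: 453 × (1/2)^(11.8/1.83) = 453 × (1/2)^6.4481 ≈ 5.1884 cpm.
Total = 271.81 + 5.1884 ≈ 277 cpm.

277 cpm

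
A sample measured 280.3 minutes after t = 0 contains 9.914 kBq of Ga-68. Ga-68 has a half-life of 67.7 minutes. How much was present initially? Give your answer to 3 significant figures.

175 kBq

Number of half-lives elapsed: n = 280.3/67.7 ≈ 4.1403.
A₀ = A × 2^n = 9.914 × 2^4.1403 = 9.914 × 17.634 ≈ 174.83 kBq.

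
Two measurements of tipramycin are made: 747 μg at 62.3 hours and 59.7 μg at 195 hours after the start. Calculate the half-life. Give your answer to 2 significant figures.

36 hours

Over Δt = 195 − 62.3 = 132.7 hours, the level fell by a factor of 747/59.7 ≈ 12.513.
n = log₂(12.513) ≈ 3.6453 half-lives, so t½ = 132.7/3.6453 ≈ 36.403 hours.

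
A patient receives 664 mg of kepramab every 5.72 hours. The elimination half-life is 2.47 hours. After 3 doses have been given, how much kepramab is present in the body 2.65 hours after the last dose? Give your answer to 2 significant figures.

390 mg

The 3 doses were given 14.09, 8.37, 2.65 hours ago.
Total = 664·(1/2)^(14.09/2.47) + 664·(1/2)^(8.37/2.47) + 664·(1/2)^(2.65/2.47)
      = 12.734 + 63.398 + 315.65 ≈ 391.78 mg.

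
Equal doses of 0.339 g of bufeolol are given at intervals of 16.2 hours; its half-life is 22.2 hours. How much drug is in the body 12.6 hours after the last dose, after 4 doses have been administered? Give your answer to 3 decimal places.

The 4 doses were given 61.2, 45, 28.8, 12.6 hours ago.
Total = 0.339·(1/2)^(61.2/22.2) + 0.339·(1/2)^(45/22.2) + 0.339·(1/2)^(28.8/22.2) + 0.339·(1/2)^(12.6/22.2)
      = 0.050157 + 0.083177 + 0.13793 + 0.22874 ≈ 0.50001 g.

0.500 g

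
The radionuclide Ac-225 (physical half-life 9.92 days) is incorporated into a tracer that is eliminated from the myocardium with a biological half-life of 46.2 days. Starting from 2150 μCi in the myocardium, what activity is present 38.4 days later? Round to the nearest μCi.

83 μCi

1/t_eff = 1/t_phys + 1/t_biol = 1/9.92 + 1/46.2 = 0.12245 per day.
t_eff = 9.92 × 46.2 / (9.92 + 46.2) ≈ 8.1665 days.
Remaining = 2150 × (1/2)^(38.4/8.1665) = 2150 × (1/2)^4.7021 ≈ 82.595 μCi.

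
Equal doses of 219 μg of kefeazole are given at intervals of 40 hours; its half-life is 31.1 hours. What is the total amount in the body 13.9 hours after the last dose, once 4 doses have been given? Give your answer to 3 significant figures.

265 μg

The 4 doses were given 133.9, 93.9, 53.9, 13.9 hours ago.
Total = 219·(1/2)^(133.9/31.1) + 219·(1/2)^(93.9/31.1) + 219·(1/2)^(53.9/31.1) + 219·(1/2)^(13.9/31.1)
      = 11.076 + 27.011 + 65.875 + 160.66 ≈ 264.62 μg.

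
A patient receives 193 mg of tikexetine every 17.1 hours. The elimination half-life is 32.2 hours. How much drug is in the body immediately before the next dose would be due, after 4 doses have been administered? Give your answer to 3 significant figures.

334 mg

The 4 doses were given 68.4, 51.3, 34.2, 17.1 hours ago.
Total = 193·(1/2)^(68.4/32.2) + 193·(1/2)^(51.3/32.2) + 193·(1/2)^(34.2/32.2) + 193·(1/2)^(17.1/32.2)
      = 44.269 + 63.968 + 92.434 + 133.57 ≈ 334.24 mg.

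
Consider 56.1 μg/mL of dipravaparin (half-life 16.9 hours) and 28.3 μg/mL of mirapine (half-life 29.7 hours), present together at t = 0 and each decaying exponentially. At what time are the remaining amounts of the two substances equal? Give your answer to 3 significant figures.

Set 56.1·(1/2)^(t/16.9) = 28.3·(1/2)^(t/29.7).
Taking log₂: log₂(56.1/28.3) = t·(1/16.9 − 1/29.7).
log₂(1.9823) = 0.9872; 1/16.9 − 1/29.7 = 0.025502.
t = 0.9872 / 0.025502 ≈ 38.711 hours.

38.7 hours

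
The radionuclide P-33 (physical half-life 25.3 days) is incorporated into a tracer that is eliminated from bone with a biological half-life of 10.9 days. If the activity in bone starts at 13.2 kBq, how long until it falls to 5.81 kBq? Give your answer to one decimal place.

9.0 days

1/t_eff = 1/t_phys + 1/t_biol = 1/25.3 + 1/10.9 = 0.13127 per day.
t_eff = 25.3 × 10.9 / (25.3 + 10.9) ≈ 7.618 days.
n = log₂(13.2/5.81) ≈ 1.1839; t = 1.1839 × 7.618 ≈ 9.0191 days.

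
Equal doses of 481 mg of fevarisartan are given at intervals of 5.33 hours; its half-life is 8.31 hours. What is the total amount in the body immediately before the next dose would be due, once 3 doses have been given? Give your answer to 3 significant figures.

633 mg

The 3 doses were given 15.99, 10.66, 5.33 hours ago.
Total = 481·(1/2)^(15.99/8.31) + 481·(1/2)^(10.66/8.31) + 481·(1/2)^(5.33/8.31)
      = 126.74 + 197.69 + 308.37 ≈ 632.79 mg.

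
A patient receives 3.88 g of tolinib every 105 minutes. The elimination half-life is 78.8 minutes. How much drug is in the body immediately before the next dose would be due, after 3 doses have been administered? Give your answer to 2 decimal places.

The 3 doses were given 315, 210, 105 minutes ago.
Total = 3.88·(1/2)^(315/78.8) + 3.88·(1/2)^(210/78.8) + 3.88·(1/2)^(105/78.8)
      = 0.24293 + 0.61178 + 1.5407 ≈ 2.3954 g.

2.40 g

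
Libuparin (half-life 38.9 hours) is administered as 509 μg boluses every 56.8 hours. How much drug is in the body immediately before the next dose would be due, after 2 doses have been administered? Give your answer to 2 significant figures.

250 μg

The 2 doses were given 113.6, 56.8 hours ago.
Total = 509·(1/2)^(113.6/38.9) + 509·(1/2)^(56.8/38.9)
      = 67.238 + 185 ≈ 252.24 μg.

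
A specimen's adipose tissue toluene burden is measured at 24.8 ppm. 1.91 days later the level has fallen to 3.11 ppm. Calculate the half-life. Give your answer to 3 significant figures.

A/A₀ = 3.11/24.8 ≈ 0.1254.
n = log₂(7.9743) ≈ 2.9954 half-lives elapsed in 1.91 days.
t½ = 1.91/2.9954 ≈ 0.63765 days.

0.638 days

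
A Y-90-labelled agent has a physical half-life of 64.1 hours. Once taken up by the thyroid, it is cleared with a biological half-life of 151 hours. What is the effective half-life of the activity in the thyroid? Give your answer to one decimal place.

1/t_eff = 1/t_phys + 1/t_biol = 1/64.1 + 1/151 = 0.022223 per hour.
t_eff = 64.1 × 151 / (64.1 + 151) ≈ 44.998 hours.

45.0 hours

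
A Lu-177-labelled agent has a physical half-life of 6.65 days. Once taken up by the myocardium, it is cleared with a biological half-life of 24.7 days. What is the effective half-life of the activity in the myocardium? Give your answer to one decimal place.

1/t_eff = 1/t_phys + 1/t_biol = 1/6.65 + 1/24.7 = 0.19086 per day.
t_eff = 6.65 × 24.7 / (6.65 + 24.7) ≈ 5.2394 days.

5.2 days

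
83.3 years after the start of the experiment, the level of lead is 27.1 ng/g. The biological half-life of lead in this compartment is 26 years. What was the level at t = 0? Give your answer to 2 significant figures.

250 ng/g

Number of half-lives elapsed: n = 83.3/26 ≈ 3.2038.
A₀ = A × 2^n = 27.1 × 2^3.2038 = 27.1 × 9.2141 ≈ 249.7 ng/g.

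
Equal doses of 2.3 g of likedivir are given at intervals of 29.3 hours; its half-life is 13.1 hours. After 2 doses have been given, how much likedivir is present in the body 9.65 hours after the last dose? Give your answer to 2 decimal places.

1.67 g

The 2 doses were given 38.95, 9.65 hours ago.
Total = 2.3·(1/2)^(38.95/13.1) + 2.3·(1/2)^(9.65/13.1)
      = 0.29287 + 1.3803 ≈ 1.6732 g.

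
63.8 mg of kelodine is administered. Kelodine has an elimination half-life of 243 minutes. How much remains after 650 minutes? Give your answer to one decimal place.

10.0 mg

Number of half-lives: n = 650/243 ≈ 2.6749.
Remaining = 63.8 × (1/2)^2.6749 = 63.8 × 0.15659 ≈ 9.9907 mg.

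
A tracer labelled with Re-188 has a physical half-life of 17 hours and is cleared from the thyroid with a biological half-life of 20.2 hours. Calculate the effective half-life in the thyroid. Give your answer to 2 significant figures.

1/t_eff = 1/t_phys + 1/t_biol = 1/17 + 1/20.2 = 0.10833 per hour.
t_eff = 17 × 20.2 / (17 + 20.2) ≈ 9.2312 hours.

9.2 hours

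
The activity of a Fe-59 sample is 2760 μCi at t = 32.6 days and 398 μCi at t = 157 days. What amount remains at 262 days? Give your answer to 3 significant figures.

77.6 μCi

Over Δt = 157 − 32.6 = 124.4 days, the level fell by a factor of 2760/398 ≈ 6.9347.
n = log₂(6.9347) ≈ 2.7938 half-lives, so t½ = 124.4/2.7938 ≈ 44.527 days.
From t = 157 to t = 262: 398 × (1/2)^((262−157)/44.527) ≈ 77.627 μCi.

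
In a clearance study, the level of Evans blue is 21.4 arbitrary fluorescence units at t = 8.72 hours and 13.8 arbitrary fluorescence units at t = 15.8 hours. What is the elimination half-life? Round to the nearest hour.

11 hours

Over Δt = 15.8 − 8.72 = 7.08 hours, the level fell by a factor of 21.4/13.8 ≈ 1.5507.
n = log₂(1.5507) ≈ 0.63294 half-lives, so t½ = 7.08/0.63294 ≈ 11.186 hours.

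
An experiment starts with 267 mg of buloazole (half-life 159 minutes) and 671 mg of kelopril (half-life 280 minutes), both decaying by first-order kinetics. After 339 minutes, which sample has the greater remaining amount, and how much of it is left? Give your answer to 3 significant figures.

buloazole: 267 × (1/2)^2.1321 ≈ 60.911 mg.
kelopril: 671 × (1/2)^1.2107 ≈ 289.91 mg.
Kelopril has more remaining, at ≈ 289.91 mg.

kelopril, 290 mg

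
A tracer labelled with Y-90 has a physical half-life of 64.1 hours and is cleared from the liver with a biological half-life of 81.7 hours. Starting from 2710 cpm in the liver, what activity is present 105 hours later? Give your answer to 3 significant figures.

1/t_eff = 1/t_phys + 1/t_biol = 1/64.1 + 1/81.7 = 0.027841 per hour.
t_eff = 64.1 × 81.7 / (64.1 + 81.7) ≈ 35.919 hours.
Remaining = 2710 × (1/2)^(105/35.919) = 2710 × (1/2)^2.9233 ≈ 357.26 cpm.

357 cpm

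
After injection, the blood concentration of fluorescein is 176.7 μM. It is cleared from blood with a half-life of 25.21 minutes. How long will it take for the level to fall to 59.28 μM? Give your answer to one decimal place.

39.7 minutes

Fraction remaining = 59.28/176.7 ≈ 0.33548.
n = log₂(176.7/59.28) = ln(2.9808)/ln 2 ≈ 1.5757 half-lives.
t = n × t½ = 1.5757 × 25.21 ≈ 39.723 minutes.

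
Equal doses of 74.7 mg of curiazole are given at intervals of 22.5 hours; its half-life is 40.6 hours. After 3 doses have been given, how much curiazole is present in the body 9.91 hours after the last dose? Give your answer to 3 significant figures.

135 mg

The 3 doses were given 54.91, 32.41, 9.91 hours ago.
Total = 74.7·(1/2)^(54.91/40.6) + 74.7·(1/2)^(32.41/40.6) + 74.7·(1/2)^(9.91/40.6)
      = 29.254 + 42.955 + 63.073 ≈ 135.28 mg.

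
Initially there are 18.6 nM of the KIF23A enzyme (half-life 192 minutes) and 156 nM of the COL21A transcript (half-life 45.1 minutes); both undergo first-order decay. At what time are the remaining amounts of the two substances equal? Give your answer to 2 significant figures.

180 minutes

Set 18.6·(1/2)^(t/192) = 156·(1/2)^(t/45.1).
Taking log₂: log₂(18.6/156) = t·(1/192 − 1/45.1).
log₂(0.11923) = -3.0682; 1/192 − 1/45.1 = -0.016965.
t = -3.0682 / -0.016965 ≈ 180.86 minutes.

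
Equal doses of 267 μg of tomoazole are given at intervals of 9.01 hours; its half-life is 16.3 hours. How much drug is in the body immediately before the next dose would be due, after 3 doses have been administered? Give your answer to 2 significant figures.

The 3 doses were given 27.03, 18.02, 9.01 hours ago.
Total = 267·(1/2)^(27.03/16.3) + 267·(1/2)^(18.02/16.3) + 267·(1/2)^(9.01/16.3)
      = 84.59 + 124.08 + 182.02 ≈ 390.69 μg.

390 μg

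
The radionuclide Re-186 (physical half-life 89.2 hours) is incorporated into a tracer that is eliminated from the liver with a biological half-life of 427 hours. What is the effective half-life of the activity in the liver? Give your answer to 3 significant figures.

73.8 hours

1/t_eff = 1/t_phys + 1/t_biol = 1/89.2 + 1/427 = 0.013553 per hour.
t_eff = 89.2 × 427 / (89.2 + 427) ≈ 73.786 hours.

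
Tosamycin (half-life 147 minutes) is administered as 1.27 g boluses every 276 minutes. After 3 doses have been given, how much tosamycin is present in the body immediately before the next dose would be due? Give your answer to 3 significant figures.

The 3 doses were given 828, 552, 276 minutes ago.
Total = 1.27·(1/2)^(828/147) + 1.27·(1/2)^(552/147) + 1.27·(1/2)^(276/147)
      = 0.025598 + 0.09406 + 0.34562 ≈ 0.46528 g.

0.465 g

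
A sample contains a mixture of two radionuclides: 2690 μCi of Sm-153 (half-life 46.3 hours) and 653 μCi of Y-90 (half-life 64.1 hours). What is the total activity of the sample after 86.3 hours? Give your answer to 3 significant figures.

996 μCi

Sm-153: 2690 × (1/2)^(86.3/46.3) = 2690 × (1/2)^1.8639 ≈ 739.01 μCi.
Y-90: 653 × (1/2)^(86.3/64.1) = 653 × (1/2)^1.3463 ≈ 256.82 μCi.
Total = 739.01 + 256.82 ≈ 995.83 μCi.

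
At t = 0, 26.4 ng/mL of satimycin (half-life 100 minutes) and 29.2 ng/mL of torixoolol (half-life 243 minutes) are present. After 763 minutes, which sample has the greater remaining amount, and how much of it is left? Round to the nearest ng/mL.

torixoolol, 3 ng/mL

satimycin: 26.4 × (1/2)^7.63 ≈ 0.13327 ng/mL.
torixoolol: 29.2 × (1/2)^3.1399 ≈ 3.3126 ng/mL.
Torixoolol has more remaining, at ≈ 3.3126 ng/mL.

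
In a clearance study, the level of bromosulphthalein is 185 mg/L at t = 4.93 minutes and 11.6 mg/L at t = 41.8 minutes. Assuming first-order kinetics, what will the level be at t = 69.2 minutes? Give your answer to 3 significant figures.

Over Δt = 41.8 − 4.93 = 36.87 minutes, the level fell by a factor of 185/11.6 ≈ 15.948.
n = log₂(15.948) ≈ 3.9953 half-lives, so t½ = 36.87/3.9953 ≈ 9.2283 minutes.
From t = 41.8 to t = 69.2: 11.6 × (1/2)^((69.2−41.8)/9.2283) ≈ 1.4814 mg/L.

1.48 mg/L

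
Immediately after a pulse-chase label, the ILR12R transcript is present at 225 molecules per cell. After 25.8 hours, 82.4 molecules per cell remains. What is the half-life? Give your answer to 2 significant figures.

A/A₀ = 82.4/225 ≈ 0.36622.
n = log₂(2.7306) ≈ 1.4492 half-lives elapsed in 25.8 hours.
t½ = 25.8/1.4492 ≈ 17.803 hours.

18 hours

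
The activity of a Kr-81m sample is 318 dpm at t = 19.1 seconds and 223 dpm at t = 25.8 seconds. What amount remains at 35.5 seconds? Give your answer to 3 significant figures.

Over Δt = 25.8 − 19.1 = 6.7 seconds, the level fell by a factor of 318/223 ≈ 1.426.
n = log₂(1.426) ≈ 0.51198 half-lives, so t½ = 6.7/0.51198 ≈ 13.086 seconds.
From t = 25.8 to t = 35.5: 223 × (1/2)^((35.5−25.8)/13.086) ≈ 133.41 dpm.

133 dpm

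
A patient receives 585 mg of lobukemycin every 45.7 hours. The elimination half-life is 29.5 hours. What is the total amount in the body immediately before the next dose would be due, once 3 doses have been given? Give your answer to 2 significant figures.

The 3 doses were given 137.1, 91.4, 45.7 hours ago.
Total = 585·(1/2)^(137.1/29.5) + 585·(1/2)^(91.4/29.5) + 585·(1/2)^(45.7/29.5)
      = 23.342 + 68.308 + 199.9 ≈ 291.55 mg.

290 mg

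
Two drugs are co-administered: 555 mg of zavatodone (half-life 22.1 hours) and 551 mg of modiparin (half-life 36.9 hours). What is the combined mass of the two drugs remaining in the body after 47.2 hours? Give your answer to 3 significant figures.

353 mg

zavatodone: 555 × (1/2)^(47.2/22.1) = 555 × (1/2)^2.1357 ≈ 126.29 mg.
modiparin: 551 × (1/2)^(47.2/36.9) = 551 × (1/2)^1.2791 ≈ 227.04 mg.
Total = 126.29 + 227.04 ≈ 353.33 mg.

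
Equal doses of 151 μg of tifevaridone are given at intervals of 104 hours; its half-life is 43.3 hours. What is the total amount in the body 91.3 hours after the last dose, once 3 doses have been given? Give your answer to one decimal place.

42.9 μg

The 3 doses were given 299.3, 195.3, 91.3 hours ago.
Total = 151·(1/2)^(299.3/43.3) + 151·(1/2)^(195.3/43.3) + 151·(1/2)^(91.3/43.3)
      = 1.2537 + 6.6254 + 35.014 ≈ 42.893 μg.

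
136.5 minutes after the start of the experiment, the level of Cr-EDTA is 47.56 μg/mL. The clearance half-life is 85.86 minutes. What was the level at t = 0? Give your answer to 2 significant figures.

Number of half-lives elapsed: n = 136.5/85.86 ≈ 1.5898.
A₀ = A × 2^n = 47.56 × 2^1.5898 = 47.56 × 3.0101 ≈ 143.16 μg/mL.

140 μg/mL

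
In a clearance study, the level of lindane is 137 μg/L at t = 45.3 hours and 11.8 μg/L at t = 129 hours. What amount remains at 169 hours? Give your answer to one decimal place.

3.7 μg/L

Over Δt = 129 − 45.3 = 83.7 hours, the level fell by a factor of 137/11.8 ≈ 11.61.
n = log₂(11.61) ≈ 3.5373 half-lives, so t½ = 83.7/3.5373 ≈ 23.662 hours.
From t = 129 to t = 169: 11.8 × (1/2)^((169−129)/23.662) ≈ 3.6559 μg/L.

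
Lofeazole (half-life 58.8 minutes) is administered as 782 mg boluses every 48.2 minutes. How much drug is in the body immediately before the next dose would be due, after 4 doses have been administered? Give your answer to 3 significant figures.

The 4 doses were given 192.8, 144.6, 96.4, 48.2 minutes ago.
Total = 782·(1/2)^(192.8/58.8) + 782·(1/2)^(144.6/58.8) + 782·(1/2)^(96.4/58.8) + 782·(1/2)^(48.2/58.8)
      = 80.567 + 142.21 + 251 + 443.04 ≈ 916.82 mg.

917 mg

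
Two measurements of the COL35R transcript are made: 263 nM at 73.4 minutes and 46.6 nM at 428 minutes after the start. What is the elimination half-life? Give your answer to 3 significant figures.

Over Δt = 428 − 73.4 = 354.6 minutes, the level fell by a factor of 263/46.6 ≈ 5.6438.
n = log₂(5.6438) ≈ 2.4967 half-lives, so t½ = 354.6/2.4967 ≈ 142.03 minutes.

142 minutes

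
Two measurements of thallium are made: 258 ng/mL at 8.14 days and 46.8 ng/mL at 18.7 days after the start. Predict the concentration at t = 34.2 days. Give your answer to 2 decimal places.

Over Δt = 18.7 − 8.14 = 10.56 days, the level fell by a factor of 258/46.8 ≈ 5.5128.
n = log₂(5.5128) ≈ 2.4628 half-lives, so t½ = 10.56/2.4628 ≈ 4.2878 days.
From t = 18.7 to t = 34.2: 46.8 × (1/2)^((34.2−18.7)/4.2878) ≈ 3.8199 ng/mL.

3.82 ng/mL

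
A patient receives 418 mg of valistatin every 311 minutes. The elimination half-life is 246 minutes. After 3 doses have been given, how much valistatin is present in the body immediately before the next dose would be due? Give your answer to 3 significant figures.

The 3 doses were given 933, 622, 311 minutes ago.
Total = 418·(1/2)^(933/246) + 418·(1/2)^(622/246) + 418·(1/2)^(311/246)
      = 30.162 + 72.45 + 174.02 ≈ 276.63 mg.

277 mg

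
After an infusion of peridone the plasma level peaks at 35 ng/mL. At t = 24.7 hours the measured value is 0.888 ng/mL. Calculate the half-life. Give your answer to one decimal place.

4.7 hours

A/A₀ = 0.888/35 ≈ 0.025371.
n = log₂(39.414) ≈ 5.3007 half-lives elapsed in 24.7 hours.
t½ = 24.7/5.3007 ≈ 4.6598 hours.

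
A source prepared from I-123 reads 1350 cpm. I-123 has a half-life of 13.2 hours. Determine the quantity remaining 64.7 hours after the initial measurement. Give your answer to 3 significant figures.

45.2 cpm

Number of half-lives: n = 64.7/13.2 ≈ 4.9015.
Remaining = 1350 × (1/2)^4.9015 = 1350 × 0.033458 ≈ 45.168 cpm.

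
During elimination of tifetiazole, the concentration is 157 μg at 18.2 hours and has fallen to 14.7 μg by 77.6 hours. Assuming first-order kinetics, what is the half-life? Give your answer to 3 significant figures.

Over Δt = 77.6 − 18.2 = 59.4 hours, the level fell by a factor of 157/14.7 ≈ 10.68.
n = log₂(10.68) ≈ 3.4169 half-lives, so t½ = 59.4/3.4169 ≈ 17.384 hours.

17.4 hours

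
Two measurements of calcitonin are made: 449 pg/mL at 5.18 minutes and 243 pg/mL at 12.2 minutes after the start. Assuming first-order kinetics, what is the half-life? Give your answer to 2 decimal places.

Over Δt = 12.2 − 5.18 = 7.02 minutes, the level fell by a factor of 449/243 ≈ 1.8477.
n = log₂(1.8477) ≈ 0.88576 half-lives, so t½ = 7.02/0.88576 ≈ 7.9254 minutes.

7.93 minutes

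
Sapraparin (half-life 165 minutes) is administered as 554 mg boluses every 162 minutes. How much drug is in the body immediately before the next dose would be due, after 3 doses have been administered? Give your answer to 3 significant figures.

The 3 doses were given 486, 324, 162 minutes ago.
Total = 554·(1/2)^(486/165) + 554·(1/2)^(324/165) + 554·(1/2)^(162/165)
      = 71.918 + 142.04 + 280.51 ≈ 494.47 mg.

494 mg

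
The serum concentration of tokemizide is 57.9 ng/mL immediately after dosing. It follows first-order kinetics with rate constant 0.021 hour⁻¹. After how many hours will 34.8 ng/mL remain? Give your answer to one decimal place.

t½ = ln 2 / k = 0.69315 / 0.021 ≈ 33.007 hours.
Fraction remaining = 34.8/57.9 ≈ 0.60104.
n = log₂(57.9/34.8) = ln(1.6638)/ln 2 ≈ 0.73448 half-lives.
t = n × t½ = 0.73448 × 33.007 ≈ 24.243 hours.

24.2 hours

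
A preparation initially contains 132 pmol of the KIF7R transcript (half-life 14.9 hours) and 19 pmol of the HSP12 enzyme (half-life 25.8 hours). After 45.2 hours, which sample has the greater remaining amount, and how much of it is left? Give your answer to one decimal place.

KIF7R transcript: 132 × (1/2)^3.0336 ≈ 16.121 pmol.
HSP12 enzyme: 19 × (1/2)^1.7519 ≈ 5.6412 pmol.
KIF7R transcript has more remaining, at ≈ 16.121 pmol.

KIF7R transcript, 16.1 pmol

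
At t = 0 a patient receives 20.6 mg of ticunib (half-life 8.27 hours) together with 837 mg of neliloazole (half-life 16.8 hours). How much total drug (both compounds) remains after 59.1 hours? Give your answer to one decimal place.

73.2 mg

ticunib: 20.6 × (1/2)^(59.1/8.27) = 20.6 × (1/2)^7.1463 ≈ 0.14542 mg.
neliloazole: 837 × (1/2)^(59.1/16.8) = 837 × (1/2)^3.5179 ≈ 73.071 mg.
Total = 0.14542 + 73.071 ≈ 73.216 mg.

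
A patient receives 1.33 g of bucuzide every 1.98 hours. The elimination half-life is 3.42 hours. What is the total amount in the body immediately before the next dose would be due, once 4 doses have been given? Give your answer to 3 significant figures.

The 4 doses were given 7.92, 5.94, 3.96, 1.98 hours ago.
Total = 1.33·(1/2)^(7.92/3.42) + 1.33·(1/2)^(5.94/3.42) + 1.33·(1/2)^(3.96/3.42) + 1.33·(1/2)^(1.98/3.42)
      = 0.26713 + 0.39903 + 0.59606 + 0.89037 ≈ 2.1526 g.

2.15 g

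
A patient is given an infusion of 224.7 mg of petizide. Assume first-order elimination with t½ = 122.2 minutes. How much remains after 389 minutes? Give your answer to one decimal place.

Number of half-lives: n = 389/122.2 ≈ 3.1833.
Remaining = 224.7 × (1/2)^3.1833 = 224.7 × 0.11009 ≈ 24.736 mg.

24.7 mg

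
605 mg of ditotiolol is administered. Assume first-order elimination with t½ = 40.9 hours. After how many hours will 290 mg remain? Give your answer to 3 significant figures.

43.4 hours

Fraction remaining = 290/605 ≈ 0.47934.
n = log₂(605/290) = ln(2.0862)/ln 2 ≈ 1.0609 half-lives.
t = n × t½ = 1.0609 × 40.9 ≈ 43.39 hours.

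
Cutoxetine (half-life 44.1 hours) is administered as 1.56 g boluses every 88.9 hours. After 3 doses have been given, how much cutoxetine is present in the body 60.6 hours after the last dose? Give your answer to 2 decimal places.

0.79 g

The 3 doses were given 238.4, 149.5, 60.6 hours ago.
Total = 1.56·(1/2)^(238.4/44.1) + 1.56·(1/2)^(149.5/44.1) + 1.56·(1/2)^(60.6/44.1)
      = 0.036795 + 0.14881 + 0.60182 ≈ 0.78742 g.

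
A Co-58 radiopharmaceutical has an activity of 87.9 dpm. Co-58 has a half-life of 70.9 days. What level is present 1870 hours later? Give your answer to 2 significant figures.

Convert the elapsed time: 1870 hours = 77.9167 days.
Number of half-lives: n = 77.9167/70.9 ≈ 1.099.
Remaining = 87.9 × (1/2)^1.099 = 87.9 × 0.46685 ≈ 41.036 dpm.

41 dpm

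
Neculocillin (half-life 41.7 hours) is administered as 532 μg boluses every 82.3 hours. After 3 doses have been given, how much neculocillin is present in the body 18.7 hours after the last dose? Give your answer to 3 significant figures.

The 3 doses were given 183.3, 101, 18.7 hours ago.
Total = 532·(1/2)^(183.3/41.7) + 532·(1/2)^(101/41.7) + 532·(1/2)^(18.7/41.7)
      = 25.274 + 99.265 + 389.87 ≈ 514.41 μg.

514 μg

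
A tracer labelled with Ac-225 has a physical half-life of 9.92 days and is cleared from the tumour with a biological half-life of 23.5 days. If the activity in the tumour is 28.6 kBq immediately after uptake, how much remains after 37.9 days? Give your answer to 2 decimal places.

0.66 kBq

1/t_eff = 1/t_phys + 1/t_biol = 1/9.92 + 1/23.5 = 0.14336 per day.
t_eff = 9.92 × 23.5 / (9.92 + 23.5) ≈ 6.9755 days.
Remaining = 28.6 × (1/2)^(37.9/6.9755) = 28.6 × (1/2)^5.4333 ≈ 0.66187 kBq.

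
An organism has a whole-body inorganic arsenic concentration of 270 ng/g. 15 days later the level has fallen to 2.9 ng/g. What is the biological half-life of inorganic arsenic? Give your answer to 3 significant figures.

2.29 days

A/A₀ = 2.9/270 ≈ 0.010741.
n = log₂(93.103) ≈ 6.5408 half-lives elapsed in 15 days.
t½ = 15/6.5408 ≈ 2.2933 days.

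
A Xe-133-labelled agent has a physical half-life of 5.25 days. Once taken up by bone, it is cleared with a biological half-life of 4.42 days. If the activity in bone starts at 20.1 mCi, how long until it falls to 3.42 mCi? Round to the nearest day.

6 days

1/t_eff = 1/t_phys + 1/t_biol = 1/5.25 + 1/4.42 = 0.41672 per day.
t_eff = 5.25 × 4.42 / (5.25 + 4.42) ≈ 2.3997 days.
n = log₂(20.1/3.42) ≈ 2.5551; t = 2.5551 × 2.3997 ≈ 6.1315 days.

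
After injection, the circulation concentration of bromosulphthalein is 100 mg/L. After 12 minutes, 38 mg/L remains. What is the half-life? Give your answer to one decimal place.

8.6 minutes

A/A₀ = 38/100 ≈ 0.38.
n = log₂(2.6316) ≈ 1.3959 half-lives elapsed in 12 minutes.
t½ = 12/1.3959 ≈ 8.5964 minutes.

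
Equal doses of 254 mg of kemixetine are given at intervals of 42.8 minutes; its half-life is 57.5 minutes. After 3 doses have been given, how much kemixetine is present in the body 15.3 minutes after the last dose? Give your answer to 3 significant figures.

413 mg

The 3 doses were given 100.9, 58.1, 15.3 minutes ago.
Total = 254·(1/2)^(100.9/57.5) + 254·(1/2)^(58.1/57.5) + 254·(1/2)^(15.3/57.5)
      = 75.265 + 126.08 + 211.22 ≈ 412.57 mg.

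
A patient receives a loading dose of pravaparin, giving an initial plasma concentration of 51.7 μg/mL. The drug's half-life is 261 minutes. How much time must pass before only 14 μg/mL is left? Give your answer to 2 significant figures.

490 minutes

Fraction remaining = 14/51.7 ≈ 0.27079.
n = log₂(51.7/14) = ln(3.6929)/ln 2 ≈ 1.8847 half-lives.
t = n × t½ = 1.8847 × 261 ≈ 491.92 minutes.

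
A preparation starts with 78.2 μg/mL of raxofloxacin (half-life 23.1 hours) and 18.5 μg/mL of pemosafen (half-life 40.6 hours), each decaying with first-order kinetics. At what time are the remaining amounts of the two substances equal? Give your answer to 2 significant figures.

110 hours

Set 78.2·(1/2)^(t/23.1) = 18.5·(1/2)^(t/40.6).
Taking log₂: log₂(78.2/18.5) = t·(1/23.1 − 1/40.6).
log₂(4.227) = 2.0796; 1/23.1 − 1/40.6 = 0.01866.
t = 2.0796 / 0.01866 ≈ 111.45 hours.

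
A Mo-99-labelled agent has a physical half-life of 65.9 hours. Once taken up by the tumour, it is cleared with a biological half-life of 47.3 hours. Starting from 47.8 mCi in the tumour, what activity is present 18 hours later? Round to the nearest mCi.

30 mCi

1/t_eff = 1/t_phys + 1/t_biol = 1/65.9 + 1/47.3 = 0.036316 per hour.
t_eff = 65.9 × 47.3 / (65.9 + 47.3) ≈ 27.536 hours.
Remaining = 47.8 × (1/2)^(18/27.536) = 47.8 × (1/2)^0.65369 ≈ 30.384 mCi.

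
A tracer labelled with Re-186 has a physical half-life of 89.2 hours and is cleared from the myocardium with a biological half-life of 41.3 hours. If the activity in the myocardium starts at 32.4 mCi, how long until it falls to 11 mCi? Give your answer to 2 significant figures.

44 hours

1/t_eff = 1/t_phys + 1/t_biol = 1/89.2 + 1/41.3 = 0.035424 per hour.
t_eff = 89.2 × 41.3 / (89.2 + 41.3) ≈ 28.23 hours.
n = log₂(32.4/11) ≈ 1.5585; t = 1.5585 × 28.23 ≈ 43.996 hours.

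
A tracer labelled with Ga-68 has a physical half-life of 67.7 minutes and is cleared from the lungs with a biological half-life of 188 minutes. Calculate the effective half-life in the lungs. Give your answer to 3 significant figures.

49.8 minutes

1/t_eff = 1/t_phys + 1/t_biol = 1/67.7 + 1/188 = 0.02009 per minute.
t_eff = 67.7 × 188 / (67.7 + 188) ≈ 49.776 minutes.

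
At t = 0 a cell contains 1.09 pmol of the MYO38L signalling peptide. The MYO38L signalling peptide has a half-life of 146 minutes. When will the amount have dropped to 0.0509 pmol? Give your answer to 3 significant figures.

Fraction remaining = 0.0509/1.09 ≈ 0.046697.
n = log₂(1.09/0.0509) = ln(21.415)/ln 2 ≈ 4.4205 half-lives.
t = n × t½ = 4.4205 × 146 ≈ 645.4 minutes.

645 minutes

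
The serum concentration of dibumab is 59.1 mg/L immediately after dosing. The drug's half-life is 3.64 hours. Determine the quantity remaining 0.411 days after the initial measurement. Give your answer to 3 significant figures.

9.03 mg/L

Convert the elapsed time: 0.411 days = 9.864 hours.
Number of half-lives: n = 9.864/3.64 ≈ 2.7099.
Remaining = 59.1 × (1/2)^2.7099 = 59.1 × 0.15284 ≈ 9.0329 mg/L.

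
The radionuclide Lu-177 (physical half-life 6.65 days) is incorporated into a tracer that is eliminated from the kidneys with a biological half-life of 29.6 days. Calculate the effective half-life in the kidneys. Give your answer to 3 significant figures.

5.43 days

1/t_eff = 1/t_phys + 1/t_biol = 1/6.65 + 1/29.6 = 0.18416 per day.
t_eff = 6.65 × 29.6 / (6.65 + 29.6) ≈ 5.4301 days.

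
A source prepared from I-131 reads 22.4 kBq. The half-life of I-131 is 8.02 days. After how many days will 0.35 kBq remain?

0.35/22.4 = 1/64, so 6 half-lives have elapsed.
t = 6 × 8.02 = 48.12 days.

48.12 days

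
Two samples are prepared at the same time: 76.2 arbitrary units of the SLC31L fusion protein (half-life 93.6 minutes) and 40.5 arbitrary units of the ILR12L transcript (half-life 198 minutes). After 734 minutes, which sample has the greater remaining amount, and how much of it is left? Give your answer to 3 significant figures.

ILR12L transcript, 3.10 arbitrary units

SLC31L fusion protein: 76.2 × (1/2)^7.8419 ≈ 0.33213 arbitrary units.
ILR12L transcript: 40.5 × (1/2)^3.7071 ≈ 3.1011 arbitrary units.
ILR12L transcript has more remaining, at ≈ 3.1011 arbitrary units.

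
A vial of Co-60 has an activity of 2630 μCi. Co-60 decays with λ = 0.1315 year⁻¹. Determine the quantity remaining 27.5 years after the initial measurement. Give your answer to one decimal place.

t½ = ln 2 / λ = 0.69315 / 0.1315 ≈ 5.2711 years.
Number of half-lives: n = 27.5/5.2711 ≈ 5.2171.
Remaining = 2630 × (1/2)^5.2171 = 2630 × 0.026883 ≈ 70.703 μCi.

70.7 μCi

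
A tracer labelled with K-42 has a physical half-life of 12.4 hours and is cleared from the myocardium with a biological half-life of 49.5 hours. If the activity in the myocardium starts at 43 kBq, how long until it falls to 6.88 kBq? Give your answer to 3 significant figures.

1/t_eff = 1/t_phys + 1/t_biol = 1/12.4 + 1/49.5 = 0.10085 per hour.
t_eff = 12.4 × 49.5 / (12.4 + 49.5) ≈ 9.916 hours.
n = log₂(43/6.88) ≈ 2.6439; t = 2.6439 × 9.916 ≈ 26.216 hours.

26.2 hours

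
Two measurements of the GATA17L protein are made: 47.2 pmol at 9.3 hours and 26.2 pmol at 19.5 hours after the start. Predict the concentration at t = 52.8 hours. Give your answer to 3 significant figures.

Over Δt = 19.5 − 9.3 = 10.2 hours, the level fell by a factor of 47.2/26.2 ≈ 1.8015.
n = log₂(1.8015) ≈ 0.84922 half-lives, so t½ = 10.2/0.84922 ≈ 12.011 hours.
From t = 19.5 to t = 52.8: 26.2 × (1/2)^((52.8−19.5)/12.011) ≈ 3.8345 pmol.

3.83 pmol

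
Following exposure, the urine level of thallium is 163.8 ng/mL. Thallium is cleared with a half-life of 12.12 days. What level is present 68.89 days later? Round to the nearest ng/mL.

3 ng/mL

Number of half-lives: n = 68.89/12.12 ≈ 5.684.
Remaining = 163.8 × (1/2)^5.684 = 163.8 × 0.019451 ≈ 3.1861 ng/mL.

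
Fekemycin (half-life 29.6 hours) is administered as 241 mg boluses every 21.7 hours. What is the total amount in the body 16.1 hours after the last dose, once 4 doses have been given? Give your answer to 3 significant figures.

361 mg

The 4 doses were given 81.2, 59.5, 37.8, 16.1 hours ago.
Total = 241·(1/2)^(81.2/29.6) + 241·(1/2)^(59.5/29.6) + 241·(1/2)^(37.8/29.6) + 241·(1/2)^(16.1/29.6)
      = 35.993 + 59.828 + 99.447 + 165.3 ≈ 360.57 mg.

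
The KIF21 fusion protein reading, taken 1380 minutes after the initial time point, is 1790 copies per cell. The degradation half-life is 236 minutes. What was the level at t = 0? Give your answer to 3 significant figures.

Number of half-lives elapsed: n = 1380/236 ≈ 5.8475.
A₀ = A × 2^n = 1790 × 2^5.8475 = 1790 × 57.578 ≈ 103070 copies per cell.

103000 copies per cell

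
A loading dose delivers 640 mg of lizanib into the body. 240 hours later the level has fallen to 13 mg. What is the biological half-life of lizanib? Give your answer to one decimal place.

42.7 hours

A/A₀ = 13/640 ≈ 0.020313.
n = log₂(49.231) ≈ 5.6215 half-lives elapsed in 240 hours.
t½ = 240/5.6215 ≈ 42.693 hours.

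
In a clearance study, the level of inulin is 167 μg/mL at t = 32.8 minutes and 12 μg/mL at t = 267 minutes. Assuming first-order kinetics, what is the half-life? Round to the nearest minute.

62 minutes

Over Δt = 267 − 32.8 = 234.2 minutes, the level fell by a factor of 167/12 ≈ 13.917.
n = log₂(13.917) ≈ 3.7987 half-lives, so t½ = 234.2/3.7987 ≈ 61.652 minutes.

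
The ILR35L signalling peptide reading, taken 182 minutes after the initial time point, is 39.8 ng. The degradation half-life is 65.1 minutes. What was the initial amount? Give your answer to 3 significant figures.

Number of half-lives elapsed: n = 182/65.1 ≈ 2.7957.
A₀ = A × 2^n = 39.8 × 2^2.7957 = 39.8 × 6.9437 ≈ 276.36 ng.

276 ng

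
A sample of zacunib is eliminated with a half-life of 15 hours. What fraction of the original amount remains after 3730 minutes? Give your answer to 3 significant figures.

3730 minutes = 62.1667 hours.
n = 62.1667/15 ≈ 4.1444 half-lives.
Fraction remaining = (1/2)^4.1444 ≈ 0.056545.

0.0565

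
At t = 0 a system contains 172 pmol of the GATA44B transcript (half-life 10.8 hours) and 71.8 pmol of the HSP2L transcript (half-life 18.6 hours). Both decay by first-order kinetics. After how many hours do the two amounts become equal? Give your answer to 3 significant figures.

32.5 hours

Set 172·(1/2)^(t/10.8) = 71.8·(1/2)^(t/18.6).
Taking log₂: log₂(172/71.8) = t·(1/10.8 − 1/18.6).
log₂(2.3955) = 1.2604; 1/10.8 − 1/18.6 = 0.038829.
t = 1.2604 / 0.038829 ≈ 32.459 hours.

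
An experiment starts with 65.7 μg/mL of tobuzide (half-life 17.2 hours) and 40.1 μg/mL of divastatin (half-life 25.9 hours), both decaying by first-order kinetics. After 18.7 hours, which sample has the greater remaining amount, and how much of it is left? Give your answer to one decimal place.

tobuzide: 65.7 × (1/2)^1.0872 ≈ 30.923 μg/mL.
divastatin: 40.1 × (1/2)^0.72201 ≈ 24.311 μg/mL.
Tobuzide has more remaining, at ≈ 30.923 μg/mL.

tobuzide, 30.9 μg/mL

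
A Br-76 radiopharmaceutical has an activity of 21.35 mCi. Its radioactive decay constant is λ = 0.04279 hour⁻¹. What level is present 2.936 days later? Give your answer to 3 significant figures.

t½ = ln 2 / λ = 0.69315 / 0.04279 ≈ 16.199 hours.
Convert the elapsed time: 2.936 days = 70.464 hours.
Number of half-lives: n = 70.464/16.199 ≈ 4.3499.
Remaining = 21.35 × (1/2)^4.3499 = 21.35 × 0.049038 ≈ 1.047 mCi.

1.05 mCi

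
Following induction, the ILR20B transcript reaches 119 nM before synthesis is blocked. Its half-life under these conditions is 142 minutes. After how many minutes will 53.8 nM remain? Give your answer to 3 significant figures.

163 minutes

Fraction remaining = 53.8/119 ≈ 0.4521.
n = log₂(119/53.8) = ln(2.2119)/ln 2 ≈ 1.1453 half-lives.
t = n × t½ = 1.1453 × 142 ≈ 162.63 minutes.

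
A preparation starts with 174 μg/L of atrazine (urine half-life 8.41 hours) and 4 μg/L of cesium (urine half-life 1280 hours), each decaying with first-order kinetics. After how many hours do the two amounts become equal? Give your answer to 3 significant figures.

46.1 hours

Set 174·(1/2)^(t/8.41) = 4·(1/2)^(t/1280).
Taking log₂: log₂(174/4) = t·(1/8.41 − 1/1280).
log₂(43.5) = 5.4429; 1/8.41 − 1/1280 = 0.11812.
t = 5.4429 / 0.11812 ≈ 46.078 hours.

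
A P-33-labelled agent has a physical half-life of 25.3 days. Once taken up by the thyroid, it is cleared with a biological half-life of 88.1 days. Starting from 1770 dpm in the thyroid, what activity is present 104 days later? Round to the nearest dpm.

1/t_eff = 1/t_phys + 1/t_biol = 1/25.3 + 1/88.1 = 0.050876 per day.
t_eff = 25.3 × 88.1 / (25.3 + 88.1) ≈ 19.655 days.
Remaining = 1770 × (1/2)^(104/19.655) = 1770 × (1/2)^5.2911 ≈ 45.204 dpm.

45 dpm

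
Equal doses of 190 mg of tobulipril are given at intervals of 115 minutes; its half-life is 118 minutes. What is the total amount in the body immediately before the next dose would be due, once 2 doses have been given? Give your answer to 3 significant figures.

The 2 doses were given 230, 115 minutes ago.
Total = 190·(1/2)^(230/118) + 190·(1/2)^(115/118)
      = 49.204 + 96.689 ≈ 145.89 mg.

146 mg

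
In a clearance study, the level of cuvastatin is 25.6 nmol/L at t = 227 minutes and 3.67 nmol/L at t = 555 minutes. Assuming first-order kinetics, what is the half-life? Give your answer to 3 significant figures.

117 minutes

Over Δt = 555 − 227 = 328 minutes, the level fell by a factor of 25.6/3.67 ≈ 6.9755.
n = log₂(6.9755) ≈ 2.8023 half-lives, so t½ = 328/2.8023 ≈ 117.05 minutes.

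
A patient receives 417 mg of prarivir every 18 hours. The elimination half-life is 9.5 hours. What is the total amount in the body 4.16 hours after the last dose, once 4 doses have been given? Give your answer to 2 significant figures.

420 mg

The 4 doses were given 58.16, 40.16, 22.16, 4.16 hours ago.
Total = 417·(1/2)^(58.16/9.5) + 417·(1/2)^(40.16/9.5) + 417·(1/2)^(22.16/9.5) + 417·(1/2)^(4.16/9.5)
      = 5.9869 + 22.262 + 82.784 + 307.83 ≈ 418.87 mg.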